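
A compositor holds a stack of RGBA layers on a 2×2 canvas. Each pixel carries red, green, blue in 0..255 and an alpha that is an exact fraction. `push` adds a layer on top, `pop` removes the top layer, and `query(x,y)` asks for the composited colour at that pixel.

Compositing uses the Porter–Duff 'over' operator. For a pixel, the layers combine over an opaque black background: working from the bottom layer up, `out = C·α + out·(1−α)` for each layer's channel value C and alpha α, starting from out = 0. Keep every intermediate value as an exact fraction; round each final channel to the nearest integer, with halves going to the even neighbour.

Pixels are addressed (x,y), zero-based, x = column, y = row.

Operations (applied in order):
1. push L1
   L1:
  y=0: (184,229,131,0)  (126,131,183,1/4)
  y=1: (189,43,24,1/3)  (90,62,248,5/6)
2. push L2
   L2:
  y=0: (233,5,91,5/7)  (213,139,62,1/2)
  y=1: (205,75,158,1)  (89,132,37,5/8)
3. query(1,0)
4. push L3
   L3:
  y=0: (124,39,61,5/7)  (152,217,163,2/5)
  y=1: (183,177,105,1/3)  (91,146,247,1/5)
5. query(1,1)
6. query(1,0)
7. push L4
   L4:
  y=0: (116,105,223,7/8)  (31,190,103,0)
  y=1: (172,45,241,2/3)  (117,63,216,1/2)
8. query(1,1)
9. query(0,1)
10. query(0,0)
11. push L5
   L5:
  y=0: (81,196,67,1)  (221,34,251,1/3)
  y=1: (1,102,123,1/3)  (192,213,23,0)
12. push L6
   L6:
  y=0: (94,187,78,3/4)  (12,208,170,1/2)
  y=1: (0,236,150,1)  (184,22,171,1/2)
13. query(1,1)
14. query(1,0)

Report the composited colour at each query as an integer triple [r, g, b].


at x=1,y=0 over L1,L2:
L1 α=1/4: [63/2, 131/4, 183/4]
L2 α=1/2: [489/4, 687/8, 431/8]
= [122, 86, 54]

at x=1,y=1 over L1,L2,L3:
+L1 (α=5/6) → [75, 155/3, 620/3]
+L2 (α=5/8) → [335/4, 815/8, 805/8]
+L3 (α=1/5) → [426/5, 1107/10, 1299/10]
= [85, 111, 130]

at x=1,y=0 over L1,L2,L3:
+L1 (α=1/4) → [63/2, 131/4, 183/4]
+L2 (α=1/2) → [489/4, 687/8, 431/8]
+L3 (α=2/5) → [2683/20, 5533/40, 3901/40]
= [134, 138, 98]

at x=1,y=1 over L1,L2,L3,L4:
after L1 α=5/6: [75, 155/3, 620/3]
after L2 α=5/8: [335/4, 815/8, 805/8]
after L3 α=1/5: [426/5, 1107/10, 1299/10]
after L4 α=1/2: [1011/10, 1737/20, 3459/20]
= [101, 87, 173]

(0,1) stack=L1,L2,L3,L4; from [0,0,0]:
after L1 α=1/3: [63, 43/3, 8]
after L2 α=1: [205, 75, 158]
after L3 α=1/3: [593/3, 109, 421/3]
after L4 α=2/3: [1625/9, 199/3, 1867/9]
→ [181, 66, 207]

(0,0) stack=L1,L2,L3,L4; from [0,0,0]:
+L1 (α=0) → [0, 0, 0]
+L2 (α=5/7) → [1165/7, 25/7, 65]
+L3 (α=5/7) → [6670/49, 1415/49, 435/7]
+L4 (α=7/8) → [23229/196, 18715/196, 5681/28]
rounded: [119, 95, 203]

query (1,1) [L1,L2,L3,L4,L5,L6] — begin 0,0,0
after L1 α=5/6: [75, 155/3, 620/3]
after L2 α=5/8: [335/4, 815/8, 805/8]
after L3 α=1/5: [426/5, 1107/10, 1299/10]
after L4 α=1/2: [1011/10, 1737/20, 3459/20]
after L5 α=0: [1011/10, 1737/20, 3459/20]
after L6 α=1/2: [2851/20, 2177/40, 6879/40]
= [143, 54, 172]

at x=1,y=0 over L1,L2,L3,L4,L5,L6:
+L1 (α=1/4) → [63/2, 131/4, 183/4]
+L2 (α=1/2) → [489/4, 687/8, 431/8]
+L3 (α=2/5) → [2683/20, 5533/40, 3901/40]
+L4 (α=0) → [2683/20, 5533/40, 3901/40]
+L5 (α=1/3) → [1631/10, 2071/20, 8921/60]
+L6 (α=1/2) → [1751/20, 6231/40, 19121/120]
→ [88, 156, 159]


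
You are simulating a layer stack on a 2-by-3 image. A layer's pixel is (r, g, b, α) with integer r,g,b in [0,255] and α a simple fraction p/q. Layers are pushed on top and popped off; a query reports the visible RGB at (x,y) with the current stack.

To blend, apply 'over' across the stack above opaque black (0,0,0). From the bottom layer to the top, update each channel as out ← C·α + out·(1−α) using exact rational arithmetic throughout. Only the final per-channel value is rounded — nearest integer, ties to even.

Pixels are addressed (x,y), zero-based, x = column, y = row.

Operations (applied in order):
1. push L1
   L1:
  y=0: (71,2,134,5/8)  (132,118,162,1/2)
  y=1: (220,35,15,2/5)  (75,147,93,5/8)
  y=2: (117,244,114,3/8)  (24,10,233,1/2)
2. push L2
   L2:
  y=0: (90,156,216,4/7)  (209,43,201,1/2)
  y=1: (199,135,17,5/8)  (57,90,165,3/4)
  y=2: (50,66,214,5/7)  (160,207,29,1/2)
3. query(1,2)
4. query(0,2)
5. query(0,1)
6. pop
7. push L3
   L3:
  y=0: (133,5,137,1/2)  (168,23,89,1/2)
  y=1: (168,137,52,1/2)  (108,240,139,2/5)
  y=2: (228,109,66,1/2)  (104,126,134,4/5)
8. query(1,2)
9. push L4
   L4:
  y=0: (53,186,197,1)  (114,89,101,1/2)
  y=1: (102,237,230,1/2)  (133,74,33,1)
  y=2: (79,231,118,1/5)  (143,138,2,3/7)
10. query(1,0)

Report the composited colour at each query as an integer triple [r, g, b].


at x=1,y=2 over L1,L2:
L1 α=1/2: [12, 5, 233/2]
L2 α=1/2: [86, 106, 291/4]
rounded: [86, 106, 73]

query (0,2) [L1,L2] — begin 0,0,0
L1 α=3/8: [351/8, 183/2, 171/4]
L2 α=5/7: [193/4, 513/7, 2311/14]
= [48, 73, 165]

(0,1) stack=L1,L2; from [0,0,0]:
+L1 (α=2/5) → [88, 14, 6]
+L2 (α=5/8) → [1259/8, 717/8, 103/8]
= [157, 90, 13]

at x=1,y=2 over L1,L3:
L1 α=1/2: [12, 5, 233/2]
L3 α=4/5: [428/5, 509/5, 261/2]
= [86, 102, 130]

at x=1,y=0 over L1,L3,L4:
L1 α=1/2: [66, 59, 81]
L3 α=1/2: [117, 41, 85]
L4 α=1/2: [231/2, 65, 93]
= [116, 65, 93]


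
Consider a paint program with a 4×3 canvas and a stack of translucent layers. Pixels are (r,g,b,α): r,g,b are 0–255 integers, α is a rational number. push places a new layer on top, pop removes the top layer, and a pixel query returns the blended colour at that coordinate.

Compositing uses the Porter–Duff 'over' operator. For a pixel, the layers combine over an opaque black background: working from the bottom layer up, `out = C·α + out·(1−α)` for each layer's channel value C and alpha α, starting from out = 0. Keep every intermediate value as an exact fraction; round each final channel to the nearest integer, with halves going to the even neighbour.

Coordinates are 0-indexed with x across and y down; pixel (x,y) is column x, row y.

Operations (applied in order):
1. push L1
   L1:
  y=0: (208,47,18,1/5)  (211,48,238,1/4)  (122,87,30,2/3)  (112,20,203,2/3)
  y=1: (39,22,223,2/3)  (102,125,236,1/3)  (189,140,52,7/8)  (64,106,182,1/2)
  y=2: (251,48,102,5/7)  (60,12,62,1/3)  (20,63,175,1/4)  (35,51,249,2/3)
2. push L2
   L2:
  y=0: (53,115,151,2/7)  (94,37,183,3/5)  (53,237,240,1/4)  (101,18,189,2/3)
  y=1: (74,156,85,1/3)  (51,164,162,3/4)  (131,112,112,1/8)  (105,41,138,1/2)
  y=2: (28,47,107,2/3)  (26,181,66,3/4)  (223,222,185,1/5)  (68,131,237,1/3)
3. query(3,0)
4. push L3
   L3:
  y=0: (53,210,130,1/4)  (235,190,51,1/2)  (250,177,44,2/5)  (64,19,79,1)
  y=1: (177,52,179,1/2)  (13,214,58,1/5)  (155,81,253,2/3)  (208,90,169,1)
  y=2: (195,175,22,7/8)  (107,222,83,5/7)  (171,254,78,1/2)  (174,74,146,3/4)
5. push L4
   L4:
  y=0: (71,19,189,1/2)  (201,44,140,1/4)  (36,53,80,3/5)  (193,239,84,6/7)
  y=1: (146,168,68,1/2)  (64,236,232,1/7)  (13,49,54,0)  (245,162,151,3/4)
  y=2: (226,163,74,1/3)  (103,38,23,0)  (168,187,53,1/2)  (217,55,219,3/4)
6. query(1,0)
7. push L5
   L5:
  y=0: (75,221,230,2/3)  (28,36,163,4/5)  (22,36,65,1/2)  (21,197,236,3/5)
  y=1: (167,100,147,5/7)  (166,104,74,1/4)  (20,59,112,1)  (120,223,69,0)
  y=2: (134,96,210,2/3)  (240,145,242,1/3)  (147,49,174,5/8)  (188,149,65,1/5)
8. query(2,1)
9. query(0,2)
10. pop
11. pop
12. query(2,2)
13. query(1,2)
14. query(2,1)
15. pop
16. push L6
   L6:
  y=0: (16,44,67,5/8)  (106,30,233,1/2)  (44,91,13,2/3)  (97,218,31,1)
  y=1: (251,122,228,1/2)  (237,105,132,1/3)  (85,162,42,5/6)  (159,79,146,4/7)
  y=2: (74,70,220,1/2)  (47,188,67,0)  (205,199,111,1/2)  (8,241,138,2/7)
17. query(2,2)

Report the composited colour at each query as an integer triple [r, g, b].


query (3,0) [L1,L2] — begin 0,0,0
L1 α=2/3: [224/3, 40/3, 406/3]
L2 α=2/3: [830/9, 148/9, 1540/9]
= [92, 16, 171]

query (1,0) [L1,L2,L3,L4] — begin 0,0,0
after L1 α=1/4: [211/4, 12, 119/2]
after L2 α=3/5: [155/2, 27, 668/5]
after L3 α=1/2: [625/4, 217/2, 923/10]
after L4 α=1/4: [2679/16, 739/8, 4169/40]
→ [167, 92, 104]

at x=2,y=1 over L1,L2,L3,L4,L5:
L1 α=7/8: [1323/8, 245/2, 91/2]
L2 α=1/8: [10309/64, 1939/16, 861/16]
L3 α=2/3: [30149/192, 4531/48, 8957/48]
L4 α=0: [30149/192, 4531/48, 8957/48]
L5 α=1: [20, 59, 112]
→ [20, 59, 112]

query (0,2) [L1,L2,L3,L4,L5] — begin 0,0,0
+L1 (α=5/7) → [1255/7, 240/7, 510/7]
+L2 (α=2/3) → [549/7, 898/21, 2008/21]
+L3 (α=7/8) → [1263/7, 26623/168, 2621/84]
+L4 (α=1/3) → [4108/21, 40315/252, 5729/126]
+L5 (α=2/3) → [9736/63, 88699/756, 58649/378]
→ [155, 117, 155]

query (2,2) [L1,L2,L3] — begin 0,0,0
after L1 α=1/4: [5, 63/4, 175/4]
after L2 α=1/5: [243/5, 57, 72]
after L3 α=1/2: [549/5, 311/2, 75]
= [110, 156, 75]

query (1,2) [L1,L2,L3] — begin 0,0,0
+L1 (α=1/3) → [20, 4, 62/3]
+L2 (α=3/4) → [49/2, 547/4, 164/3]
+L3 (α=5/7) → [584/7, 2767/14, 1573/21]
rounded: [83, 198, 75]

at x=2,y=1 over L1,L2,L3:
after L1 α=7/8: [1323/8, 245/2, 91/2]
after L2 α=1/8: [10309/64, 1939/16, 861/16]
after L3 α=2/3: [30149/192, 4531/48, 8957/48]
→ [157, 94, 187]

query (2,2) [L1,L2,L6] — begin 0,0,0
L1 α=1/4: [5, 63/4, 175/4]
L2 α=1/5: [243/5, 57, 72]
L6 α=1/2: [634/5, 128, 183/2]
→ [127, 128, 92]


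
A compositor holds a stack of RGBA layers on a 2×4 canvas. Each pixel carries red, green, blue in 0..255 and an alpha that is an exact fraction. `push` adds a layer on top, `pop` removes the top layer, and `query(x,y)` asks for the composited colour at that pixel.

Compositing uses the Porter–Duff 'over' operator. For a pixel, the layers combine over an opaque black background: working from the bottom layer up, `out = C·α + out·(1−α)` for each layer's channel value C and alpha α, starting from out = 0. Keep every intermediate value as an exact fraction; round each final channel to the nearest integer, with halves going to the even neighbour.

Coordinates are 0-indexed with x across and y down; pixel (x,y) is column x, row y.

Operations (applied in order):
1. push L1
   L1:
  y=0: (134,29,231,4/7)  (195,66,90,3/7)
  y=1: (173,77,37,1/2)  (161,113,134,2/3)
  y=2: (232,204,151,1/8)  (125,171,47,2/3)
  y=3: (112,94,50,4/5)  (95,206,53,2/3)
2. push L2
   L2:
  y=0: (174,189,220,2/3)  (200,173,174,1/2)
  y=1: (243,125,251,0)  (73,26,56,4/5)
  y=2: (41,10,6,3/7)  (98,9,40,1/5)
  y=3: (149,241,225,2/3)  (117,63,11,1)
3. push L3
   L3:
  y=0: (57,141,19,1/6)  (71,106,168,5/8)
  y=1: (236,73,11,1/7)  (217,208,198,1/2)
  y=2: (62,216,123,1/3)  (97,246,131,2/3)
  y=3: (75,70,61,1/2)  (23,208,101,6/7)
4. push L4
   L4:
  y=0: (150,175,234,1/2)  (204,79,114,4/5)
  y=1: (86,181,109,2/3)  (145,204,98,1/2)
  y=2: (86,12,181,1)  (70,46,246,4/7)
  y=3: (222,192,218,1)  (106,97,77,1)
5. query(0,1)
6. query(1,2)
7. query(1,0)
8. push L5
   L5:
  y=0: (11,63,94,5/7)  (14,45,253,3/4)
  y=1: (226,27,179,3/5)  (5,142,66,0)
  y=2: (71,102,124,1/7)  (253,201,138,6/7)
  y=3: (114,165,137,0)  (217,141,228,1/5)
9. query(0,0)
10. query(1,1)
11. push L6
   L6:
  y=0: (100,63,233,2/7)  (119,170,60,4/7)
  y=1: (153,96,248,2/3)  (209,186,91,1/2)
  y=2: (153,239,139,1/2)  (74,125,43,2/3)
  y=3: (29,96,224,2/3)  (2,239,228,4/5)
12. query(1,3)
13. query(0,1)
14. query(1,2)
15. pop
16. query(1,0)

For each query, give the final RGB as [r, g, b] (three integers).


(0,1) stack=L1,L2,L3,L4; from [0,0,0]:
L1 α=1/2: [173/2, 77/2, 37/2]
L2 α=0: [173/2, 77/2, 37/2]
L3 α=1/7: [755/7, 304/7, 122/7]
L4 α=2/3: [653/7, 946/7, 1648/21]
= [93, 135, 78]

query (1,2) [L1,L2,L3,L4] — begin 0,0,0
+L1 (α=2/3) → [250/3, 114, 94/3]
+L2 (α=1/5) → [1294/15, 93, 496/15]
+L3 (α=2/3) → [4204/45, 195, 4426/45]
+L4 (α=4/7) → [8404/105, 769/7, 19186/105]
= [80, 110, 183]

(1,0) stack=L1,L2,L3,L4; from [0,0,0]:
after L1 α=3/7: [585/7, 198/7, 270/7]
after L2 α=1/2: [1985/14, 1409/14, 744/7]
after L3 α=5/8: [10925/112, 11647/112, 1014/7]
after L4 α=4/5: [102317/560, 47039/560, 4206/35]
→ [183, 84, 120]

query (0,0) [L1,L2,L3,L4,L5] — begin 0,0,0
after L1 α=4/7: [536/7, 116/7, 132]
after L2 α=2/3: [2972/21, 2762/21, 572/3]
after L3 α=1/6: [16057/126, 16771/126, 2917/18]
after L4 α=1/2: [34957/252, 38821/252, 7129/36]
after L5 α=5/7: [41887/882, 78511/882, 2227/18]
rounded: [47, 89, 124]

query (1,1) [L1,L2,L3,L4,L5] — begin 0,0,0
L1 α=2/3: [322/3, 226/3, 268/3]
L2 α=4/5: [1198/15, 538/15, 188/3]
L3 α=1/2: [4453/30, 1829/15, 391/3]
L4 α=1/2: [8803/60, 4889/30, 685/6]
L5 α=0: [8803/60, 4889/30, 685/6]
rounded: [147, 163, 114]

(1,3) stack=L1,L2,L3,L4,L5,L6; from [0,0,0]:
L1 α=2/3: [190/3, 412/3, 106/3]
L2 α=1: [117, 63, 11]
L3 α=6/7: [255/7, 1311/7, 617/7]
L4 α=1: [106, 97, 77]
L5 α=1/5: [641/5, 529/5, 536/5]
L6 α=4/5: [681/25, 5309/25, 5096/25]
rounded: [27, 212, 204]

(0,1) stack=L1,L2,L3,L4,L5,L6; from [0,0,0]:
after L1 α=1/2: [173/2, 77/2, 37/2]
after L2 α=0: [173/2, 77/2, 37/2]
after L3 α=1/7: [755/7, 304/7, 122/7]
after L4 α=2/3: [653/7, 946/7, 1648/21]
after L5 α=3/5: [6052/35, 2459/35, 14573/105]
after L6 α=2/3: [16762/105, 9179/105, 66653/315]
= [160, 87, 212]

query (1,2) [L1,L2,L3,L4,L5,L6] — begin 0,0,0
after L1 α=2/3: [250/3, 114, 94/3]
after L2 α=1/5: [1294/15, 93, 496/15]
after L3 α=2/3: [4204/45, 195, 4426/45]
after L4 α=4/7: [8404/105, 769/7, 19186/105]
after L5 α=6/7: [167794/735, 9211/49, 106126/735]
after L6 α=2/3: [276574/2205, 21461/147, 169336/2205]
→ [125, 146, 77]

query (1,0) [L1,L2,L3,L4,L5] — begin 0,0,0
+L1 (α=3/7) → [585/7, 198/7, 270/7]
+L2 (α=1/2) → [1985/14, 1409/14, 744/7]
+L3 (α=5/8) → [10925/112, 11647/112, 1014/7]
+L4 (α=4/5) → [102317/560, 47039/560, 4206/35]
+L5 (α=3/4) → [125837/2240, 122639/2240, 30771/140]
= [56, 55, 220]


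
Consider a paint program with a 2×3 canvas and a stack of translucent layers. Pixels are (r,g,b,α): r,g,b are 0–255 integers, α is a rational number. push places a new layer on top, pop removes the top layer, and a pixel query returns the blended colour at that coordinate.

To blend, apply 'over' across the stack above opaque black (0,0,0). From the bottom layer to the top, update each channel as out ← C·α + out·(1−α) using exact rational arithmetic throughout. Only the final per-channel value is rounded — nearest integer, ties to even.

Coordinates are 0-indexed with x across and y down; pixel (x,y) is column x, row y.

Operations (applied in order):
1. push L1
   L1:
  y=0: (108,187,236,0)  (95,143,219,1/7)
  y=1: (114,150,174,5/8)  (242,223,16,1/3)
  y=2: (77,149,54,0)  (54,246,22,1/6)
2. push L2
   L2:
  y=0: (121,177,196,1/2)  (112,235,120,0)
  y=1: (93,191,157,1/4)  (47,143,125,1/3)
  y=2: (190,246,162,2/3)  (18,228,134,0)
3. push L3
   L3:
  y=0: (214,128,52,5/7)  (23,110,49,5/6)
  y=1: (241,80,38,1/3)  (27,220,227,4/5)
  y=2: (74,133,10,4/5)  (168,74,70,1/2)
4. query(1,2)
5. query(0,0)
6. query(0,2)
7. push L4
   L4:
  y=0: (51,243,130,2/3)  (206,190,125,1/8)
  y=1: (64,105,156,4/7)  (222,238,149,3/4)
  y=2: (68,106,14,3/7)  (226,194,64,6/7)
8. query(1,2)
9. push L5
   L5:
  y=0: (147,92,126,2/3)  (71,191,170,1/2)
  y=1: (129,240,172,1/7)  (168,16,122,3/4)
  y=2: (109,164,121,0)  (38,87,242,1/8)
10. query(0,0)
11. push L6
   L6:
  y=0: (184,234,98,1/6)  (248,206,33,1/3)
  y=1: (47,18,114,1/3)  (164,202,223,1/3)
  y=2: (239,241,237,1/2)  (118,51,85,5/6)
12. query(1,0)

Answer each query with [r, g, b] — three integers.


(1,2) stack=L1,L2,L3; from [0,0,0]:
after L1 α=1/6: [9, 41, 11/3]
after L2 α=0: [9, 41, 11/3]
after L3 α=1/2: [177/2, 115/2, 221/6]
rounded: [88, 58, 37]

query (0,0) [L1,L2,L3] — begin 0,0,0
L1 α=0: [0, 0, 0]
L2 α=1/2: [121/2, 177/2, 98]
L3 α=5/7: [1191/7, 817/7, 456/7]
→ [170, 117, 65]

(0,2) stack=L1,L2,L3; from [0,0,0]:
L1 α=0: [0, 0, 0]
L2 α=2/3: [380/3, 164, 108]
L3 α=4/5: [1268/15, 696/5, 148/5]
= [85, 139, 30]

at x=1,y=2 over L1,L2,L3,L4:
after L1 α=1/6: [9, 41, 11/3]
after L2 α=0: [9, 41, 11/3]
after L3 α=1/2: [177/2, 115/2, 221/6]
after L4 α=6/7: [2889/14, 349/2, 2525/42]
= [206, 174, 60]

query (0,0) [L1,L2,L3,L4,L5] — begin 0,0,0
+L1 (α=0) → [0, 0, 0]
+L2 (α=1/2) → [121/2, 177/2, 98]
+L3 (α=5/7) → [1191/7, 817/7, 456/7]
+L4 (α=2/3) → [635/7, 4219/21, 2276/21]
+L5 (α=2/3) → [2693/21, 8083/63, 7568/63]
→ [128, 128, 120]

at x=1,y=0 over L1,L2,L3,L4,L5,L6:
L1 α=1/7: [95/7, 143/7, 219/7]
L2 α=0: [95/7, 143/7, 219/7]
L3 α=5/6: [150/7, 1331/14, 967/21]
L4 α=1/8: [89/2, 1711/16, 671/12]
L5 α=1/2: [231/4, 4767/32, 2711/24]
L6 α=1/3: [727/6, 8063/48, 3107/36]
rounded: [121, 168, 86]


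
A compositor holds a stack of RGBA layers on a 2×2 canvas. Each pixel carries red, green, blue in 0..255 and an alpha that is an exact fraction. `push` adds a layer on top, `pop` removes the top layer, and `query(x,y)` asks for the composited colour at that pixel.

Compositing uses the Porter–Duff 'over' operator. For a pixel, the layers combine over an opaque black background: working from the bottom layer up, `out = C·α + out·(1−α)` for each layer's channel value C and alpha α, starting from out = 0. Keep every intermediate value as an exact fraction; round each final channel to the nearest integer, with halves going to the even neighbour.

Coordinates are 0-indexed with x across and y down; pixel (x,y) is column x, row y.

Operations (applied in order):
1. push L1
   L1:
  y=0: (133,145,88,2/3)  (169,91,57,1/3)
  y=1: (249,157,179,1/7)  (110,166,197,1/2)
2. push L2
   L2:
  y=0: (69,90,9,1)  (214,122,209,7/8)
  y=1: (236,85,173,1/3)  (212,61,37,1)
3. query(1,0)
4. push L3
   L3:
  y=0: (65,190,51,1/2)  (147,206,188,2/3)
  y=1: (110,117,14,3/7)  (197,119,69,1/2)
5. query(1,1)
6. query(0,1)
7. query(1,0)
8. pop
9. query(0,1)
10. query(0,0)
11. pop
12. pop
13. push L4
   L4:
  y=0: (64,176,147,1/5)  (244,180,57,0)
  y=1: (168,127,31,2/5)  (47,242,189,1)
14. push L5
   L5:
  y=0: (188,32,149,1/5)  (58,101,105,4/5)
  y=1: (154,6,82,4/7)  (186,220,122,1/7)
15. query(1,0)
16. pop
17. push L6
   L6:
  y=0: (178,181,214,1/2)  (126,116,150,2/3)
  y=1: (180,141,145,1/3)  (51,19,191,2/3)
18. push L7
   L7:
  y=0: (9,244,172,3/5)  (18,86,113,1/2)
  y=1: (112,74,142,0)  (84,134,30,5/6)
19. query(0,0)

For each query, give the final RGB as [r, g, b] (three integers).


query (1,0) [L1,L2] — begin 0,0,0
+L1 (α=1/3) → [169/3, 91/3, 19]
+L2 (α=7/8) → [4663/24, 2653/24, 741/4]
= [194, 111, 185]

query (1,1) [L1,L2,L3] — begin 0,0,0
L1 α=1/2: [55, 83, 197/2]
L2 α=1: [212, 61, 37]
L3 α=1/2: [409/2, 90, 53]
= [204, 90, 53]

(0,1) stack=L1,L2,L3; from [0,0,0]:
+L1 (α=1/7) → [249/7, 157/7, 179/7]
+L2 (α=1/3) → [2150/21, 303/7, 523/7]
+L3 (α=3/7) → [15530/147, 3669/49, 2386/49]
rounded: [106, 75, 49]

at x=1,y=0 over L1,L2,L3:
after L1 α=1/3: [169/3, 91/3, 19]
after L2 α=7/8: [4663/24, 2653/24, 741/4]
after L3 α=2/3: [11719/72, 12541/72, 2245/12]
= [163, 174, 187]

query (0,1) [L1,L2] — begin 0,0,0
after L1 α=1/7: [249/7, 157/7, 179/7]
after L2 α=1/3: [2150/21, 303/7, 523/7]
= [102, 43, 75]

(0,0) stack=L1,L2; from [0,0,0]:
after L1 α=2/3: [266/3, 290/3, 176/3]
after L2 α=1: [69, 90, 9]
rounded: [69, 90, 9]

query (1,0) [L4,L5] — begin 0,0,0
after L4 α=0: [0, 0, 0]
after L5 α=4/5: [232/5, 404/5, 84]
→ [46, 81, 84]

at x=0,y=0 over L4,L6,L7:
after L4 α=1/5: [64/5, 176/5, 147/5]
after L6 α=1/2: [477/5, 1081/10, 1217/10]
after L7 α=3/5: [1089/25, 4741/25, 3797/25]
→ [44, 190, 152]


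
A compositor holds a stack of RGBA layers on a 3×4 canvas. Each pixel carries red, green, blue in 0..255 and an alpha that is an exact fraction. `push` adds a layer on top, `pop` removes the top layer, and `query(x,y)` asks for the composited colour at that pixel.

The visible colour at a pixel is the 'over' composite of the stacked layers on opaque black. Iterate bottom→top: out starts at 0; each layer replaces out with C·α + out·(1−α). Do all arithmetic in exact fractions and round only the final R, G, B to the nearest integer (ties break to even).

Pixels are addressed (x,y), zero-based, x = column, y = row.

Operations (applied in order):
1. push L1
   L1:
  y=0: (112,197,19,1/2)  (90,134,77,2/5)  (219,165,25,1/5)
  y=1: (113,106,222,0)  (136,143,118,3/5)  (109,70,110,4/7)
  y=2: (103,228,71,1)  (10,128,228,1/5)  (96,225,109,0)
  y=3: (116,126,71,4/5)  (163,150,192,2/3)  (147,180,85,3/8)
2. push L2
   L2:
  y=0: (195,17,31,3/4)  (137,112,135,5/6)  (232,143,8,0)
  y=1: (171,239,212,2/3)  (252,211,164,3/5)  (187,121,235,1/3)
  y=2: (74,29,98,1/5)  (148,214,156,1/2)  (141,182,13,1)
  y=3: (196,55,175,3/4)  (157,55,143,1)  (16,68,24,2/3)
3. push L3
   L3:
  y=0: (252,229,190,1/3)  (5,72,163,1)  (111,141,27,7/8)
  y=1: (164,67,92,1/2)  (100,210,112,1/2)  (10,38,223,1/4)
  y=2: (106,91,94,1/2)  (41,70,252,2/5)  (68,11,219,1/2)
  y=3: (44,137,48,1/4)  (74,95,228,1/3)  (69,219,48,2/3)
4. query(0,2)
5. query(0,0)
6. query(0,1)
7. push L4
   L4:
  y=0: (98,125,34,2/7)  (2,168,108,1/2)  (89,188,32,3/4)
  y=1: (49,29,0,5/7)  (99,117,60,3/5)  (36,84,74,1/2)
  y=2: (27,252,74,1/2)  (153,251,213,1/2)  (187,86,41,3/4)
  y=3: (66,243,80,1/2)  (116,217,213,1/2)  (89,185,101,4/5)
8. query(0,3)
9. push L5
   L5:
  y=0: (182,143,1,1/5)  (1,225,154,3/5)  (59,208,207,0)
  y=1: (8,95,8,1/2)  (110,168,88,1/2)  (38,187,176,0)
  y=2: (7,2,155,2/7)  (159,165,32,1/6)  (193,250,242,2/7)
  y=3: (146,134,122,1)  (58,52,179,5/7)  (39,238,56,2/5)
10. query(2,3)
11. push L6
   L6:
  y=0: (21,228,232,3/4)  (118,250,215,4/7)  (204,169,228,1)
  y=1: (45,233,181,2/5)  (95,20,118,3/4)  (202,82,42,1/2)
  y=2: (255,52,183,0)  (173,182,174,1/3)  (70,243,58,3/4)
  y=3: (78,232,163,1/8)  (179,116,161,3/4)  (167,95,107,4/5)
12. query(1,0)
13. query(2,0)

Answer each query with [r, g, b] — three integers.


(0,2) stack=L1,L2,L3; from [0,0,0]:
L1 α=1: [103, 228, 71]
L2 α=1/5: [486/5, 941/5, 382/5]
L3 α=1/2: [508/5, 698/5, 426/5]
= [102, 140, 85]

at x=0,y=0 over L1,L2,L3:
+L1 (α=1/2) → [56, 197/2, 19/2]
+L2 (α=3/4) → [641/4, 299/8, 205/8]
+L3 (α=1/3) → [1145/6, 405/4, 965/12]
→ [191, 101, 80]

at x=0,y=1 over L1,L2,L3:
L1 α=0: [0, 0, 0]
L2 α=2/3: [114, 478/3, 424/3]
L3 α=1/2: [139, 679/6, 350/3]
→ [139, 113, 117]

(0,3) stack=L1,L2,L3,L4; from [0,0,0]:
after L1 α=4/5: [464/5, 504/5, 284/5]
after L2 α=3/4: [851/5, 1329/20, 2909/20]
after L3 α=1/4: [2773/20, 6727/80, 9687/80]
after L4 α=1/2: [4093/40, 26167/160, 16087/160]
rounded: [102, 164, 101]

query (2,3) [L1,L2,L3,L4,L5] — begin 0,0,0
after L1 α=3/8: [441/8, 135/2, 255/8]
after L2 α=2/3: [697/24, 407/6, 213/8]
after L3 α=2/3: [4009/72, 3035/18, 327/8]
after L4 α=4/5: [29641/360, 3271/18, 3559/40]
after L5 α=2/5: [39001/600, 6127/30, 15157/200]
→ [65, 204, 76]

query (1,0) [L1,L2,L3,L4,L5,L6] — begin 0,0,0
after L1 α=2/5: [36, 268/5, 154/5]
after L2 α=5/6: [721/6, 1534/15, 3529/30]
after L3 α=1: [5, 72, 163]
after L4 α=1/2: [7/2, 120, 271/2]
after L5 α=3/5: [2, 183, 733/5]
after L6 α=4/7: [478/7, 1549/7, 6499/35]
→ [68, 221, 186]

at x=2,y=0 over L1,L2,L3,L4,L5,L6:
+L1 (α=1/5) → [219/5, 33, 5]
+L2 (α=0) → [219/5, 33, 5]
+L3 (α=7/8) → [513/5, 255/2, 97/4]
+L4 (α=3/4) → [462/5, 1383/8, 481/16]
+L5 (α=0) → [462/5, 1383/8, 481/16]
+L6 (α=1) → [204, 169, 228]
rounded: [204, 169, 228]


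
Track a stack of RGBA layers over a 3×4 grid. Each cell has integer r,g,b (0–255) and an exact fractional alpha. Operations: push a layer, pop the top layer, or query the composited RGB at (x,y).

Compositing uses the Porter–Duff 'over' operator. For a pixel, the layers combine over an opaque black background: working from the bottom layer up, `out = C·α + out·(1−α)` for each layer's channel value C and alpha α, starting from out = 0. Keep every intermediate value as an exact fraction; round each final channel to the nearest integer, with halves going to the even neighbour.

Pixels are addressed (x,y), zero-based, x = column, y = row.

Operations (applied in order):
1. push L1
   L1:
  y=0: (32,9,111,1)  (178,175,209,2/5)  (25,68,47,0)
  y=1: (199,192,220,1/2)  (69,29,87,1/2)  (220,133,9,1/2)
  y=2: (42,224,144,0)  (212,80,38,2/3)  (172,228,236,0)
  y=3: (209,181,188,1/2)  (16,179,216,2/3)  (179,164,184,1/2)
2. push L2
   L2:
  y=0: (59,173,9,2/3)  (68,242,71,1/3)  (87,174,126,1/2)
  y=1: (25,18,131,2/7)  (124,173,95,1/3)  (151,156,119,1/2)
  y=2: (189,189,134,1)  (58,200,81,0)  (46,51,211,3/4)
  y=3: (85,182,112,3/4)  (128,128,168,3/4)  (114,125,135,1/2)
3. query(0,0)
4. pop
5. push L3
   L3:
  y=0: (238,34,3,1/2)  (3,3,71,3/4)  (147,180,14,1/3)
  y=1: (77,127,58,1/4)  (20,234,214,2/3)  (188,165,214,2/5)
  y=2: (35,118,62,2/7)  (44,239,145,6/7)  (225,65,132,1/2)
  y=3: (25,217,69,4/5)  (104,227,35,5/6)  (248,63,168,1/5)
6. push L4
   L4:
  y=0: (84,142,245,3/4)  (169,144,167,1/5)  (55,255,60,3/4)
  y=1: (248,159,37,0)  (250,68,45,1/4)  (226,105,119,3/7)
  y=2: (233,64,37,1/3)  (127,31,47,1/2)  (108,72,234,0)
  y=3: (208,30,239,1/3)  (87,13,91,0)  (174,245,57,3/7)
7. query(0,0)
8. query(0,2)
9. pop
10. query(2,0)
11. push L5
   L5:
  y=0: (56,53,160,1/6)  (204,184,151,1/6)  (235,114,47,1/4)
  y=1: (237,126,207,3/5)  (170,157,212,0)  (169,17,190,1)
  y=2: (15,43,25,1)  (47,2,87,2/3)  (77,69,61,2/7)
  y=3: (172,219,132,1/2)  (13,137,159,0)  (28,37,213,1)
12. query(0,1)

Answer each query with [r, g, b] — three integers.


at x=0,y=0 over L1,L2:
L1 α=1: [32, 9, 111]
L2 α=2/3: [50, 355/3, 43]
= [50, 118, 43]

(0,0) stack=L1,L3,L4; from [0,0,0]:
+L1 (α=1) → [32, 9, 111]
+L3 (α=1/2) → [135, 43/2, 57]
+L4 (α=3/4) → [387/4, 895/8, 198]
→ [97, 112, 198]

query (0,2) [L1,L3,L4] — begin 0,0,0
L1 α=0: [0, 0, 0]
L3 α=2/7: [10, 236/7, 124/7]
L4 α=1/3: [253/3, 920/21, 169/7]
rounded: [84, 44, 24]

query (2,0) [L1,L3] — begin 0,0,0
after L1 α=0: [0, 0, 0]
after L3 α=1/3: [49, 60, 14/3]
→ [49, 60, 5]

at x=0,y=1 over L1,L3,L5:
after L1 α=1/2: [199/2, 96, 110]
after L3 α=1/4: [751/8, 415/4, 97]
after L5 α=3/5: [719/4, 1171/10, 163]
→ [180, 117, 163]


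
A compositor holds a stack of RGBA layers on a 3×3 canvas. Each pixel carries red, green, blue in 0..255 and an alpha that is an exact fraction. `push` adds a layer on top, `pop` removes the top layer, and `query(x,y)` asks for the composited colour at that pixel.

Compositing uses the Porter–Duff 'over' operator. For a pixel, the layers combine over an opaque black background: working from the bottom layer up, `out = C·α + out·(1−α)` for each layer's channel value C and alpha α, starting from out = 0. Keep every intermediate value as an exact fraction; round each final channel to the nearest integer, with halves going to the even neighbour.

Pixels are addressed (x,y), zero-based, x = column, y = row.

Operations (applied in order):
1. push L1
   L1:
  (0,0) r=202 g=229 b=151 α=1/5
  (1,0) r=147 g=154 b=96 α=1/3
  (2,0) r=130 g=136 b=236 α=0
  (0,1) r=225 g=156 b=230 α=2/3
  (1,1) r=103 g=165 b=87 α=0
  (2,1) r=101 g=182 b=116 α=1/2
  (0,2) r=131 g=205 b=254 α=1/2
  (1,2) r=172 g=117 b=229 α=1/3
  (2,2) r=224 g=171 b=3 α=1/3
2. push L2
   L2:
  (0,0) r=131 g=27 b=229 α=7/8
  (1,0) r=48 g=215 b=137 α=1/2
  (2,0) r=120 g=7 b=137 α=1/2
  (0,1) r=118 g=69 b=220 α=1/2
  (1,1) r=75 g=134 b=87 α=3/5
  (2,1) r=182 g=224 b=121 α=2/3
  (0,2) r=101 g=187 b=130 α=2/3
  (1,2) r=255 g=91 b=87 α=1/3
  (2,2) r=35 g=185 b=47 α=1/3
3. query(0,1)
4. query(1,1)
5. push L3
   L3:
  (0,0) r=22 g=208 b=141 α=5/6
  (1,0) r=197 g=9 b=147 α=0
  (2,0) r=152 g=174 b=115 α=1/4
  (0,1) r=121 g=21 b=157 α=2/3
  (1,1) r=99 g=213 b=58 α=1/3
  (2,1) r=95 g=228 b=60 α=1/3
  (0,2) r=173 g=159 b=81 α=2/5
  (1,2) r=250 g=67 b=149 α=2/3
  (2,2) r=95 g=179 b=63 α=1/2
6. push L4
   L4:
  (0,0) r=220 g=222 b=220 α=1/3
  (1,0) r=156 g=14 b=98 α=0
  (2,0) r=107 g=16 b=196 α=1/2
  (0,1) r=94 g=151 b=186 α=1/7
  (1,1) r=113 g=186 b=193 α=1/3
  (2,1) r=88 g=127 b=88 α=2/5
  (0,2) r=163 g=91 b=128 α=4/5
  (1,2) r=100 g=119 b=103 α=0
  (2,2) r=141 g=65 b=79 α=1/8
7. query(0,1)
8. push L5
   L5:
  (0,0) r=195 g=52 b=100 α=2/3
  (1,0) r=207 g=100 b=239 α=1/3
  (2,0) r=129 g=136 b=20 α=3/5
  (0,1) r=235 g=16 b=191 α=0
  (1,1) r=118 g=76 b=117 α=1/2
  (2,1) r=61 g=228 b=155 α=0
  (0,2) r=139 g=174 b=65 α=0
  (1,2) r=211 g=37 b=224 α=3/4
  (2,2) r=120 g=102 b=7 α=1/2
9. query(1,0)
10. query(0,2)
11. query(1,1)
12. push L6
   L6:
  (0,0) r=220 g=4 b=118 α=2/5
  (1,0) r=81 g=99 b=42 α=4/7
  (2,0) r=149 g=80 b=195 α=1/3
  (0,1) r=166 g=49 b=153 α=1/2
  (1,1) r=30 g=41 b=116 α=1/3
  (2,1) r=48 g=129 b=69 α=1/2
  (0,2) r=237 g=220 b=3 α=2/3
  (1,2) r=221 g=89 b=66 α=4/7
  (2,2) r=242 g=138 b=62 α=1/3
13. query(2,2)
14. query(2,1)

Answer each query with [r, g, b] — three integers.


(0,1) stack=L1,L2; from [0,0,0]:
+L1 (α=2/3) → [150, 104, 460/3]
+L2 (α=1/2) → [134, 173/2, 560/3]
= [134, 86, 187]

query (1,1) [L1,L2] — begin 0,0,0
after L1 α=0: [0, 0, 0]
after L2 α=3/5: [45, 402/5, 261/5]
→ [45, 80, 52]

(0,1) stack=L1,L2,L3,L4; from [0,0,0]:
after L1 α=2/3: [150, 104, 460/3]
after L2 α=1/2: [134, 173/2, 560/3]
after L3 α=2/3: [376/3, 257/6, 1502/9]
after L4 α=1/7: [846/7, 408/7, 3562/21]
→ [121, 58, 170]

at x=1,y=0 over L1,L2,L3,L4,L5:
+L1 (α=1/3) → [49, 154/3, 32]
+L2 (α=1/2) → [97/2, 799/6, 169/2]
+L3 (α=0) → [97/2, 799/6, 169/2]
+L4 (α=0) → [97/2, 799/6, 169/2]
+L5 (α=1/3) → [304/3, 1099/9, 136]
= [101, 122, 136]

query (0,2) [L1,L2,L3,L4,L5] — begin 0,0,0
after L1 α=1/2: [131/2, 205/2, 127]
after L2 α=2/3: [535/6, 953/6, 129]
after L3 α=2/5: [1227/10, 1589/10, 549/5]
after L4 α=4/5: [7747/50, 5229/50, 3109/25]
after L5 α=0: [7747/50, 5229/50, 3109/25]
rounded: [155, 105, 124]

(1,1) stack=L1,L2,L3,L4,L5; from [0,0,0]:
+L1 (α=0) → [0, 0, 0]
+L2 (α=3/5) → [45, 402/5, 261/5]
+L3 (α=1/3) → [63, 623/5, 812/15]
+L4 (α=1/3) → [239/3, 2176/15, 4519/45]
+L5 (α=1/2) → [593/6, 1658/15, 4892/45]
= [99, 111, 109]

(2,2) stack=L1,L2,L3,L4,L5,L6; from [0,0,0]:
L1 α=1/3: [224/3, 57, 1]
L2 α=1/3: [553/9, 299/3, 49/3]
L3 α=1/2: [704/9, 418/3, 119/3]
L4 α=1/8: [6197/72, 3121/24, 535/12]
L5 α=1/2: [14837/144, 5569/48, 619/24]
L6 α=1/3: [32261/216, 8881/72, 1363/36]
= [149, 123, 38]

at x=2,y=1 over L1,L2,L3,L4,L5,L6:
after L1 α=1/2: [101/2, 91, 58]
after L2 α=2/3: [829/6, 539/3, 100]
after L3 α=1/3: [1114/9, 1762/9, 260/3]
after L4 α=2/5: [1642/15, 2524/15, 436/5]
after L5 α=0: [1642/15, 2524/15, 436/5]
after L6 α=1/2: [1181/15, 4459/30, 781/10]
rounded: [79, 149, 78]


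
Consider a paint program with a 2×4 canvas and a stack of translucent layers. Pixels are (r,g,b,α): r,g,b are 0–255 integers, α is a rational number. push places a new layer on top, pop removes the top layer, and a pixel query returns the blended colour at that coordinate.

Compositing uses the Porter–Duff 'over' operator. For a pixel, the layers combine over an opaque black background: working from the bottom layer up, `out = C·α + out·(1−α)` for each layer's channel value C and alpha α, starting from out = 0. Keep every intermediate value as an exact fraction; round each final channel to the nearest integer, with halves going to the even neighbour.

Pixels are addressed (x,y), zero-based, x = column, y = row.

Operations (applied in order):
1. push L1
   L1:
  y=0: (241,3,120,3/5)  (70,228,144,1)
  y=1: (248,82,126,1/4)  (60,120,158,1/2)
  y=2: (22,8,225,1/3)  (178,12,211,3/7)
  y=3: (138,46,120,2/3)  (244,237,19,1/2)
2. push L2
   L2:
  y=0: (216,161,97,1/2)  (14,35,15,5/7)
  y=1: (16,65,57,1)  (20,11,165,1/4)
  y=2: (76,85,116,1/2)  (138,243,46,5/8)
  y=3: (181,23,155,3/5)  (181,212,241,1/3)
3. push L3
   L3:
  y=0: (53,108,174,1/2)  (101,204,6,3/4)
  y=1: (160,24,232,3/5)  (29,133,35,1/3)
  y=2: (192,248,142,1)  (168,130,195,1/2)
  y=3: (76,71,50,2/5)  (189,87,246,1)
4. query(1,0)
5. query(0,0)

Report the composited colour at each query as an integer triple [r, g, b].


(1,0) stack=L1,L2,L3; from [0,0,0]:
L1 α=1: [70, 228, 144]
L2 α=5/7: [30, 631/7, 363/7]
L3 α=3/4: [333/4, 4915/28, 489/28]
= [83, 176, 17]

query (0,0) [L1,L2,L3] — begin 0,0,0
L1 α=3/5: [723/5, 9/5, 72]
L2 α=1/2: [1803/10, 407/5, 169/2]
L3 α=1/2: [2333/20, 947/10, 517/4]
rounded: [117, 95, 129]


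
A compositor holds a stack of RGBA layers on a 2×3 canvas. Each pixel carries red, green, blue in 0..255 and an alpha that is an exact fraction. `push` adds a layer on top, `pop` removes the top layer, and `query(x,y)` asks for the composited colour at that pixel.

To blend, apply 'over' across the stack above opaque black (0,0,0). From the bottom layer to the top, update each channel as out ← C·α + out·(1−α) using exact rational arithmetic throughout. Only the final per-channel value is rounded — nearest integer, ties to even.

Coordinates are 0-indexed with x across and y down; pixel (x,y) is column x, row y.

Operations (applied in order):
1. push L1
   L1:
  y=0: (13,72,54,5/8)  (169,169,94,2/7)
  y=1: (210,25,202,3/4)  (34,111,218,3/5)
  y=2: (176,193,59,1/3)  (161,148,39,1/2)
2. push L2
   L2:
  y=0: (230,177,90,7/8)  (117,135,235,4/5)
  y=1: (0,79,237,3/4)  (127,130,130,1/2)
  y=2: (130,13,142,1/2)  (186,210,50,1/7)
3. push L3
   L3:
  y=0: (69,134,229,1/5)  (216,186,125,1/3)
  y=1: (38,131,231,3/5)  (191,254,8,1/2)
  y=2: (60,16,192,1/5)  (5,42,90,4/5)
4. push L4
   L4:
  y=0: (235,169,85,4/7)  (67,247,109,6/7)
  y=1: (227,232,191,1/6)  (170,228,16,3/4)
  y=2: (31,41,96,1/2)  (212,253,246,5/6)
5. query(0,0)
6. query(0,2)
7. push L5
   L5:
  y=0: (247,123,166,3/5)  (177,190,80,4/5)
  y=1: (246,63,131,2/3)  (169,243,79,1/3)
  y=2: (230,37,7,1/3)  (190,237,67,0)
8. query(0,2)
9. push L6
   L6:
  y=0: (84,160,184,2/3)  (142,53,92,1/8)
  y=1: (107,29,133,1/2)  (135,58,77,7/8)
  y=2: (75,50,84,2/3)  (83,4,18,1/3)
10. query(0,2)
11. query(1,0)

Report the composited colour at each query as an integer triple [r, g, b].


at x=0,y=0 over L1,L2,L3,L4:
+L1 (α=5/8) → [65/8, 45, 135/4]
+L2 (α=7/8) → [12945/64, 321/2, 2655/32]
+L3 (α=1/5) → [14049/80, 776/5, 4487/40]
+L4 (α=4/7) → [117347/560, 5708/35, 27061/280]
rounded: [210, 163, 97]

at x=0,y=2 over L1,L2,L3,L4:
+L1 (α=1/3) → [176/3, 193/3, 59/3]
+L2 (α=1/2) → [283/3, 116/3, 485/6]
+L3 (α=1/5) → [1312/15, 512/15, 1546/15]
+L4 (α=1/2) → [1777/30, 1127/30, 1493/15]
→ [59, 38, 100]

query (0,2) [L1,L2,L3,L4,L5] — begin 0,0,0
L1 α=1/3: [176/3, 193/3, 59/3]
L2 α=1/2: [283/3, 116/3, 485/6]
L3 α=1/5: [1312/15, 512/15, 1546/15]
L4 α=1/2: [1777/30, 1127/30, 1493/15]
L5 α=1/3: [5227/45, 1682/45, 3091/45]
= [116, 37, 69]

query (0,2) [L1,L2,L3,L4,L5,L6] — begin 0,0,0
+L1 (α=1/3) → [176/3, 193/3, 59/3]
+L2 (α=1/2) → [283/3, 116/3, 485/6]
+L3 (α=1/5) → [1312/15, 512/15, 1546/15]
+L4 (α=1/2) → [1777/30, 1127/30, 1493/15]
+L5 (α=1/3) → [5227/45, 1682/45, 3091/45]
+L6 (α=2/3) → [11977/135, 6182/135, 10651/135]
= [89, 46, 79]

(1,0) stack=L1,L2,L3,L4,L5,L6; from [0,0,0]:
after L1 α=2/7: [338/7, 338/7, 188/7]
after L2 α=4/5: [3614/35, 4118/35, 6768/35]
after L3 α=1/3: [14788/105, 14746/105, 17911/105]
after L4 α=6/7: [56998/735, 170356/735, 86581/735]
after L5 α=4/5: [577378/3675, 728956/3675, 321781/3675]
after L6 α=1/8: [81491/525, 756781/4200, 370081/4200]
rounded: [155, 180, 88]


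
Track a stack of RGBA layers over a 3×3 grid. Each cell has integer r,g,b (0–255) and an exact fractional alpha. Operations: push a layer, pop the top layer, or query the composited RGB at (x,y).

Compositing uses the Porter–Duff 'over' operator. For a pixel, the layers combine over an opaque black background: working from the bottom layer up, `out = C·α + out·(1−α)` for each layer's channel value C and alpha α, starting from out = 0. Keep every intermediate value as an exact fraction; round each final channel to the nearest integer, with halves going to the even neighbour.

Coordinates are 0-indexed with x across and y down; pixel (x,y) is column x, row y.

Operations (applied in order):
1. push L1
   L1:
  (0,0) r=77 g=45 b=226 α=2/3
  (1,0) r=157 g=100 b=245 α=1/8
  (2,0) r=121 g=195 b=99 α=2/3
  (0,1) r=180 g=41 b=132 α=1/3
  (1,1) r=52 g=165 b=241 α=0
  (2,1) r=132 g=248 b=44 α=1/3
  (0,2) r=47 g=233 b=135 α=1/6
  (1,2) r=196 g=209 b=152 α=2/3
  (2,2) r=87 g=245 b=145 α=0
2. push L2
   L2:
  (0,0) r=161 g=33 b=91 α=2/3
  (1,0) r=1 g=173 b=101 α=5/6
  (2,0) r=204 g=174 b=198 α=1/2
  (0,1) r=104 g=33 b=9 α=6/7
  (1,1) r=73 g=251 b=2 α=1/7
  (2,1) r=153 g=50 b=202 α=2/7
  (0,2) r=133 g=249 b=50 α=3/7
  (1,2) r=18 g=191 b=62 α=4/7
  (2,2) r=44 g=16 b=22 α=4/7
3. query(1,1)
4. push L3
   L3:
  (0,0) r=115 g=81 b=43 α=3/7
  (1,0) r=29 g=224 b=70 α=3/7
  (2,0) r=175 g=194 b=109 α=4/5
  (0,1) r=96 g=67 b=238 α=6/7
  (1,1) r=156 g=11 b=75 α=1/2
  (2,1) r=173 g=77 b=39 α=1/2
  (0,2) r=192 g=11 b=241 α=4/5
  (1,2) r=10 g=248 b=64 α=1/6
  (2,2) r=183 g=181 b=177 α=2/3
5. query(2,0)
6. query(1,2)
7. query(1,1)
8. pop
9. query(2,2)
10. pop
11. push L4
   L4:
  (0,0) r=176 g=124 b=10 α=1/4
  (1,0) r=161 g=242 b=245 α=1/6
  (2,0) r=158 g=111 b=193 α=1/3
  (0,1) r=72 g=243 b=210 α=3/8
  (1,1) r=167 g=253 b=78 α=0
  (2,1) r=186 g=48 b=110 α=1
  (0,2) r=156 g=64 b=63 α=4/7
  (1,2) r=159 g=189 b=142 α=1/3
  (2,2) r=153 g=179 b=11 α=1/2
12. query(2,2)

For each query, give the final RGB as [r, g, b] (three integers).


(1,1) stack=L1,L2; from [0,0,0]:
after L1 α=0: [0, 0, 0]
after L2 α=1/7: [73/7, 251/7, 2/7]
= [10, 36, 0]

(2,0) stack=L1,L2,L3; from [0,0,0]:
+L1 (α=2/3) → [242/3, 130, 66]
+L2 (α=1/2) → [427/3, 152, 132]
+L3 (α=4/5) → [2527/15, 928/5, 568/5]
rounded: [168, 186, 114]

(1,2) stack=L1,L2,L3; from [0,0,0]:
L1 α=2/3: [392/3, 418/3, 304/3]
L2 α=4/7: [464/7, 1182/7, 552/7]
L3 α=1/6: [1195/21, 3823/21, 1604/21]
rounded: [57, 182, 76]

(1,1) stack=L1,L2,L3; from [0,0,0]:
after L1 α=0: [0, 0, 0]
after L2 α=1/7: [73/7, 251/7, 2/7]
after L3 α=1/2: [1165/14, 164/7, 527/14]
→ [83, 23, 38]

(2,2) stack=L1,L2; from [0,0,0]:
+L1 (α=0) → [0, 0, 0]
+L2 (α=4/7) → [176/7, 64/7, 88/7]
→ [25, 9, 13]

at x=2,y=2 over L1,L4:
+L1 (α=0) → [0, 0, 0]
+L4 (α=1/2) → [153/2, 179/2, 11/2]
= [76, 90, 6]


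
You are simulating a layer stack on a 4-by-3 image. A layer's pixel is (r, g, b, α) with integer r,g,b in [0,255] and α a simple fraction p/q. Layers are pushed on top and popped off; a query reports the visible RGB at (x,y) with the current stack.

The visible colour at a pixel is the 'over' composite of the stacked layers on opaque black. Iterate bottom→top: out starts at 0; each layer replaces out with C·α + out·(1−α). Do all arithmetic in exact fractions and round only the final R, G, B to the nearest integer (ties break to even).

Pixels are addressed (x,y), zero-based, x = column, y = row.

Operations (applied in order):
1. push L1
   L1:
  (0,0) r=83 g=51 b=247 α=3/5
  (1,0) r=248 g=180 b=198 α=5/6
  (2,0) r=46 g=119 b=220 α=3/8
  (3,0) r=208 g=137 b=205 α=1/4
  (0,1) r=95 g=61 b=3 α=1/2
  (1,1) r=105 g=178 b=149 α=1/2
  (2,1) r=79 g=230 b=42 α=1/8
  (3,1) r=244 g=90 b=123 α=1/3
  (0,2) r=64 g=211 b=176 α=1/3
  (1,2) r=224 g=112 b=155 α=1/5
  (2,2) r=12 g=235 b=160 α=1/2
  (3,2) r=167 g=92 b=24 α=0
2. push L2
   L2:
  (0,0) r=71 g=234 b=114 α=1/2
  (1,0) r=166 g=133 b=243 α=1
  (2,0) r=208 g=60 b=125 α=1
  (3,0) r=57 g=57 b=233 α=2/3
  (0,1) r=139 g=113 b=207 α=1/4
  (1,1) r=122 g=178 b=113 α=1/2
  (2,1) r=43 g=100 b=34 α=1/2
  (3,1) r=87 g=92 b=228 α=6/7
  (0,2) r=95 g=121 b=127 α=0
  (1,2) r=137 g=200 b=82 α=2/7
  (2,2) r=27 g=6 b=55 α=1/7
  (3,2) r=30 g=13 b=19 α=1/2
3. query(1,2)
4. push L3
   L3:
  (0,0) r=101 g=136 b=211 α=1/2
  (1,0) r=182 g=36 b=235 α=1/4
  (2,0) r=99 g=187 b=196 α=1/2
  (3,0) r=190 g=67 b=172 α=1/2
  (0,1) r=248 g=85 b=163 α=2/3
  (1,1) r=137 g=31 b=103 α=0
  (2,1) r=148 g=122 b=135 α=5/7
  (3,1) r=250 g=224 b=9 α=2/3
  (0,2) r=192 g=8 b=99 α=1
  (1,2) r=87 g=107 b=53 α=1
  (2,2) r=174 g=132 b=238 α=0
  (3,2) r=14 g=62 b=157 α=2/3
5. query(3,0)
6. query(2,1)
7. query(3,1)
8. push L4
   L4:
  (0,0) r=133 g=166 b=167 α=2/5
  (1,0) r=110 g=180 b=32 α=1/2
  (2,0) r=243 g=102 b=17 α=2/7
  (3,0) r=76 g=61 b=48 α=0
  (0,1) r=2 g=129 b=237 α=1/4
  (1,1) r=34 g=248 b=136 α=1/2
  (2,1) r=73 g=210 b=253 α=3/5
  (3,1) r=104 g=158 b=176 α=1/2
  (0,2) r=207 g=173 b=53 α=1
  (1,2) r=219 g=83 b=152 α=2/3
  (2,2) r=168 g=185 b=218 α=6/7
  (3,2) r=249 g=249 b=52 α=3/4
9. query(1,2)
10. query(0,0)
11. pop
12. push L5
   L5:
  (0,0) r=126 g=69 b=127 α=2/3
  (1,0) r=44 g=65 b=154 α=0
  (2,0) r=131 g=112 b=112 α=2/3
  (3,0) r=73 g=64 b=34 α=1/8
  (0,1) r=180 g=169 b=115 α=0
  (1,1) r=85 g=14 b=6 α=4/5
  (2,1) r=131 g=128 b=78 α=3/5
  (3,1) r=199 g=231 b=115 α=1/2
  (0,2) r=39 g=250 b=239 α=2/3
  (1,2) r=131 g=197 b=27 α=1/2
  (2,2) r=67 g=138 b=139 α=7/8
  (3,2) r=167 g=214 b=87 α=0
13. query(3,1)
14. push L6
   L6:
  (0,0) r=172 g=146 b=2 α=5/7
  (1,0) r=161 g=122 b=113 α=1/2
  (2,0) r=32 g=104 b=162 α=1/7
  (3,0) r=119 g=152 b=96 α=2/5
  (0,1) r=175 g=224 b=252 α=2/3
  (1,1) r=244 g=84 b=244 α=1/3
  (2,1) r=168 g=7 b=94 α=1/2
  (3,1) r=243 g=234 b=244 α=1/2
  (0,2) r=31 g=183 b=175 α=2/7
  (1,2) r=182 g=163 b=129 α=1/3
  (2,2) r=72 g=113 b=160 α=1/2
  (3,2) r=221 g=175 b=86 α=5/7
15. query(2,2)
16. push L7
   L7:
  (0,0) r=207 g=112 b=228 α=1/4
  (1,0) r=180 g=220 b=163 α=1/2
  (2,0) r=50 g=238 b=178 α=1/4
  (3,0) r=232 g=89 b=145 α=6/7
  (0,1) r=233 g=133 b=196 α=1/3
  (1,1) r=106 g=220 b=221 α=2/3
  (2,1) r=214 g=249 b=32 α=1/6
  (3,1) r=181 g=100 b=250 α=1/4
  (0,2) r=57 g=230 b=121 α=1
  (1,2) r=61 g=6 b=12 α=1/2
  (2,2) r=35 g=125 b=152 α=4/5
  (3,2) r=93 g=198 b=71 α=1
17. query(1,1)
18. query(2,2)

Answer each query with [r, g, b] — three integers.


at x=1,y=2 over L1,L2:
L1 α=1/5: [224/5, 112/5, 31]
L2 α=2/7: [498/7, 512/7, 319/7]
= [71, 73, 46]

(3,0) stack=L1,L2,L3; from [0,0,0]:
L1 α=1/4: [52, 137/4, 205/4]
L2 α=2/3: [166/3, 593/12, 2069/12]
L3 α=1/2: [368/3, 1397/24, 4133/24]
→ [123, 58, 172]

at x=2,y=1 over L1,L2,L3:
after L1 α=1/8: [79/8, 115/4, 21/4]
after L2 α=1/2: [423/16, 515/8, 157/8]
after L3 α=5/7: [6343/56, 2955/28, 2857/28]
→ [113, 106, 102]

(3,1) stack=L1,L2,L3; from [0,0,0]:
+L1 (α=1/3) → [244/3, 30, 41]
+L2 (α=6/7) → [1810/21, 582/7, 1409/7]
+L3 (α=2/3) → [12310/63, 3718/21, 1535/21]
rounded: [195, 177, 73]

query (1,2) [L1,L2,L3,L4] — begin 0,0,0
L1 α=1/5: [224/5, 112/5, 31]
L2 α=2/7: [498/7, 512/7, 319/7]
L3 α=1: [87, 107, 53]
L4 α=2/3: [175, 91, 119]
rounded: [175, 91, 119]

at x=0,y=0 over L1,L2,L3,L4:
after L1 α=3/5: [249/5, 153/5, 741/5]
after L2 α=1/2: [302/5, 1323/10, 1311/10]
after L3 α=1/2: [807/10, 2683/20, 3421/20]
after L4 α=2/5: [5081/50, 14689/100, 16943/100]
→ [102, 147, 169]

(3,1) stack=L1,L2,L3,L5; from [0,0,0]:
+L1 (α=1/3) → [244/3, 30, 41]
+L2 (α=6/7) → [1810/21, 582/7, 1409/7]
+L3 (α=2/3) → [12310/63, 3718/21, 1535/21]
+L5 (α=1/2) → [24847/126, 8569/42, 1975/21]
→ [197, 204, 94]

query (2,2) [L1,L2,L3,L5,L6] — begin 0,0,0
L1 α=1/2: [6, 235/2, 80]
L2 α=1/7: [9, 711/7, 535/7]
L3 α=0: [9, 711/7, 535/7]
L5 α=7/8: [239/4, 7473/56, 3673/28]
L6 α=1/2: [527/8, 13801/112, 8153/56]
= [66, 123, 146]

query (1,1) [L1,L2,L3,L5,L6,L7] — begin 0,0,0
after L1 α=1/2: [105/2, 89, 149/2]
after L2 α=1/2: [349/4, 267/2, 375/4]
after L3 α=0: [349/4, 267/2, 375/4]
after L5 α=4/5: [1709/20, 379/10, 471/20]
after L6 α=1/3: [1383/10, 799/15, 2911/30]
after L7 α=2/3: [3503/30, 7399/45, 16171/90]
→ [117, 164, 180]

(2,2) stack=L1,L2,L3,L5,L6,L7; from [0,0,0]:
L1 α=1/2: [6, 235/2, 80]
L2 α=1/7: [9, 711/7, 535/7]
L3 α=0: [9, 711/7, 535/7]
L5 α=7/8: [239/4, 7473/56, 3673/28]
L6 α=1/2: [527/8, 13801/112, 8153/56]
L7 α=4/5: [1647/40, 69801/560, 42201/280]
= [41, 125, 151]
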